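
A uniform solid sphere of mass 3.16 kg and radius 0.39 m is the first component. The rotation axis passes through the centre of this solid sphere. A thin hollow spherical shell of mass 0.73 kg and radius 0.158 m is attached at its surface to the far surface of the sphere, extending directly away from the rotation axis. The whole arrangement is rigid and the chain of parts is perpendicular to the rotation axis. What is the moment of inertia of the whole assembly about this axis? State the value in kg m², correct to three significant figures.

Solid sphere: I_cm = (2/5)MR² = (2/5)(3.16)(0.39)² = 0.19225 kg m²; axis through the centre, so I = 0.19225 kg m².
Spherical shell: I_cm = (2/3)MR² = (2/3)(0.73)(0.158)² = 0.012149 kg m²; centre at d = 0.39 + 0.158 = 0.548 m, so the parallel axis theorem gives I = 0.012149 + (0.73)(0.548)² = 0.23137 kg m².
Total I = 0.19225 + 0.23137 = 0.42363 kg m².

0.424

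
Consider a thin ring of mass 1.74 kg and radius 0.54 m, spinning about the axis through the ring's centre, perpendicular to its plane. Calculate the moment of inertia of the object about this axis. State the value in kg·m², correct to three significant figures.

I_cm = MR² = (1.74)(0.54)² = 0.50738 kg·m²; axis through the centre, so I = 0.50738 kg·m².

0.507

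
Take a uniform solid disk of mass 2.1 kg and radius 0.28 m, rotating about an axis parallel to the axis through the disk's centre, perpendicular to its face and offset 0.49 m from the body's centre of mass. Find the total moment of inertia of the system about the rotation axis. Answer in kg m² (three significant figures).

I_cm = (1/2)MR² = (1/2)(2.1)(0.28)² = 0.08232 kg m²; centre at d = 0.49 m, so I = I_cm + Md² gives I = 0.08232 + (2.1)(0.49)² = 0.58653 kg m².

0.587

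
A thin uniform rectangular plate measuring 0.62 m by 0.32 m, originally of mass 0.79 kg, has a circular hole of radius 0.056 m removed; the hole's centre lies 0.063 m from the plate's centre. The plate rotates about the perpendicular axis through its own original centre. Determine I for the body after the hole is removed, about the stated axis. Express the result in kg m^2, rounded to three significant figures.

0.0318

Unpierced body about its centre: I₀ = (1/12)M(a²+b²) = (1/12)(0.79)[(0.62)² + (0.32)²] = 0.032048 kg m^2.
The removed disk has mass m = M·πr²/(ab) = (0.79)·π(0.056)²/(0.62·0.32) = 0.039229 kg (same uniform areal density).
Its moment of inertia about the rotation axis (parallel-axis theorem): I_hole = (1/2)mr² + md² = (1/2)(0.039229)(0.056)² + (0.039229)(0.063)² = 0.00021721 kg m^2.
Treating the hole as negative mass, I = I₀ − I_hole = 0.032048 − 0.00021721 = 0.03183 kg m^2.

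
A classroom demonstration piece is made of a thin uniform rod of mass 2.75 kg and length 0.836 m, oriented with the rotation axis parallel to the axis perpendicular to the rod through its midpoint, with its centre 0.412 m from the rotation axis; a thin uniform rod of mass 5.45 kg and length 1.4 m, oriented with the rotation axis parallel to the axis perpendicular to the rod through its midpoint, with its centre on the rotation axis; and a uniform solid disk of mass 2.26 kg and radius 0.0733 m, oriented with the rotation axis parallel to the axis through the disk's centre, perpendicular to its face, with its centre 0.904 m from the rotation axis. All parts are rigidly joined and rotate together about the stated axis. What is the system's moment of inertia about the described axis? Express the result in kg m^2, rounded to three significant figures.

3.37

Thin rod: I_cm = (1/12)ML² = (1/12)(2.75)(0.836)² = 0.16016 kg m^2; centre at d = 0.412 m, so the parallel axis theorem gives I = 0.16016 + (2.75)(0.412)² = 0.62696 kg m^2.
Thin rod: I_cm = (1/12)ML² = (1/12)(5.45)(1.4)² = 0.89017 kg m^2; axis through the centre, so I = 0.89017 kg m^2.
Solid disk: I_cm = (1/2)MR² = (1/2)(2.26)(0.0733)² = 0.0060714 kg m^2; centre at d = 0.904 m, so the parallel axis theorem gives I = 0.0060714 + (2.26)(0.904)² = 1.853 kg m^2.
Total I = 0.62696 + 0.89017 + 1.853 = 3.3701 kg m^2.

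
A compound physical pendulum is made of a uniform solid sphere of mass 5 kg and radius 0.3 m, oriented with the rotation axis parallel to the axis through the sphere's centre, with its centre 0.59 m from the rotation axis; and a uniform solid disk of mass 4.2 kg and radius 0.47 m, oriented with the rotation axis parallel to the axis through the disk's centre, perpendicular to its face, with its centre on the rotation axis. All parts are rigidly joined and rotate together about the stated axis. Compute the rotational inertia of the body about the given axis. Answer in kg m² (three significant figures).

2.38

Solid sphere: I_cm = (2/5)MR² = (2/5)(5)(0.3)² = 0.18 kg m²; centre at d = 0.59 m, so the parallel axis theorem gives I = 0.18 + (5)(0.59)² = 1.9205 kg m².
Solid disk: I_cm = (1/2)MR² = (1/2)(4.2)(0.47)² = 0.46389 kg m²; axis through the centre, so I = 0.46389 kg m².
Total I = 1.9205 + 0.46389 = 2.3844 kg m².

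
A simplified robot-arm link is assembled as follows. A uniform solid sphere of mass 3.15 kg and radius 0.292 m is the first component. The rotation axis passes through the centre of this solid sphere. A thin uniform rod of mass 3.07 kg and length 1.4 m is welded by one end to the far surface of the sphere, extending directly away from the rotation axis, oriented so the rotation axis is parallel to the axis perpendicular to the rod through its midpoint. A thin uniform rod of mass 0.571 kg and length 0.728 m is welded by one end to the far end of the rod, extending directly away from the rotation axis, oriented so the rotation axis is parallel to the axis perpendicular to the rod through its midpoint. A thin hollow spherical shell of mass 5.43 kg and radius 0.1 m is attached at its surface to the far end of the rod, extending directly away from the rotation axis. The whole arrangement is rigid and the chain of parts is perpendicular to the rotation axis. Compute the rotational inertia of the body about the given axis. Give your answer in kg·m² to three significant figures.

Solid sphere: I_cm = (2/5)MR² = (2/5)(3.15)(0.292)² = 0.10743 kg·m²; axis through the centre, so I = 0.10743 kg·m².
Thin rod: I_cm = (1/12)ML² = (1/12)(3.07)(1.4)² = 0.50143 kg·m²; centre at d = 0.292 + 0.7 = 0.992 m, so the parallel axis theorem gives I = 0.50143 + (3.07)(0.992)² = 3.5225 kg·m².
Thin rod: I_cm = (1/12)ML² = (1/12)(0.571)(0.728)² = 0.025218 kg·m²; centre at d = 0.292 + 0.7 + 0.7 + 0.364 = 2.056 m, so the parallel axis theorem gives I = 0.025218 + (0.571)(2.056)² = 2.4389 kg·m².
Spherical shell: I_cm = (2/3)MR² = (2/3)(5.43)(0.1)² = 0.0362 kg·m²; centre at d = 0.292 + 0.7 + 0.7 + 0.364 + 0.364 + 0.1 = 2.52 m, so the parallel axis theorem gives I = 0.0362 + (5.43)(2.52)² = 34.519 kg·m².
Total I = 0.10743 + 3.5225 + 2.4389 + 34.519 = 40.588 kg·m².

40.6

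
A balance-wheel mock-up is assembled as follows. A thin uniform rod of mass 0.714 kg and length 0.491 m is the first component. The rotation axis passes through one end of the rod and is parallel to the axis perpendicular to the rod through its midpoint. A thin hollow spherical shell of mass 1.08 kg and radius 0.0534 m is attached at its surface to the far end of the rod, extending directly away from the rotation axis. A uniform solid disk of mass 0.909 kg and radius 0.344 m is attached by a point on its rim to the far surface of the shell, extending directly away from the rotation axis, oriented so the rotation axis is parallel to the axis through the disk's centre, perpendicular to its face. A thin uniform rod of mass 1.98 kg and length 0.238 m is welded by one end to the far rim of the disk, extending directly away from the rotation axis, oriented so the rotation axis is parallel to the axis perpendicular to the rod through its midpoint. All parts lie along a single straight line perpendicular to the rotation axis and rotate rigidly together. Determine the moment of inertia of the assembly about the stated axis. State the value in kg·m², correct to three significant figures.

Thin rod: I_cm = (1/12)ML² = (1/12)(0.714)(0.491)² = 0.014344 kg·m²; centre at d = 0.2455 m, so the parallel axis theorem gives I = 0.014344 + (0.714)(0.2455)² = 0.057377 kg·m².
Spherical shell: I_cm = (2/3)MR² = (2/3)(1.08)(0.0534)² = 0.0020531 kg·m²; centre at d = 0.2455 + 0.2455 + 0.0534 = 0.5444 m, so the parallel axis theorem gives I = 0.0020531 + (1.08)(0.5444)² = 0.32213 kg·m².
Solid disk: I_cm = (1/2)MR² = (1/2)(0.909)(0.344)² = 0.053784 kg·m²; centre at d = 0.2455 + 0.2455 + 0.0534 + 0.0534 + 0.344 = 0.9418 m, so the parallel axis theorem gives I = 0.053784 + (0.909)(0.9418)² = 0.86006 kg·m².
Thin rod: I_cm = (1/12)ML² = (1/12)(1.98)(0.238)² = 0.0093463 kg·m²; centre at d = 0.2455 + 0.2455 + 0.0534 + 0.0534 + 0.344 + 0.344 + 0.119 = 1.4048 m, so the parallel axis theorem gives I = 0.0093463 + (1.98)(1.4048)² = 3.9168 kg·m².
Total I = 0.057377 + 0.32213 + 0.86006 + 3.9168 = 5.1564 kg·m².

5.16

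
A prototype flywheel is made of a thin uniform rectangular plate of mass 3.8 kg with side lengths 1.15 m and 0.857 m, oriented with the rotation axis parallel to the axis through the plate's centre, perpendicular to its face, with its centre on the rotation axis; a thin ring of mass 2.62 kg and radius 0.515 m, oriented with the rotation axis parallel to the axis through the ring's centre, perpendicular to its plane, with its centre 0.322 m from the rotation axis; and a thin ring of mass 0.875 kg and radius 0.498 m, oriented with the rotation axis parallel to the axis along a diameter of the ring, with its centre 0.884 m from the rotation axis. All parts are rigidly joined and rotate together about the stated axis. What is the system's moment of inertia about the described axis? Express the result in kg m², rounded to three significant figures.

Rectangular plate: I_cm = (1/12)M(a²+b²) = (1/12)(3.8)[(1.15)² + (0.857)²] = 0.65137 kg m²; axis through the centre, so I = 0.65137 kg m².
Thin ring: I_cm = MR² = (2.62)(0.515)² = 0.69489 kg m²; centre at d = 0.322 m, so I = I_cm + Md² gives I = 0.69489 + (2.62)(0.322)² = 0.96654 kg m².
Thin ring: I_cm = (1/2)MR² = (1/2)(0.875)(0.498)² = 0.1085 kg m²; centre at d = 0.884 m, so I = I_cm + Md² gives I = 0.1085 + (0.875)(0.884)² = 0.79228 kg m².
Total I = 0.65137 + 0.96654 + 0.79228 = 2.4102 kg m².

2.41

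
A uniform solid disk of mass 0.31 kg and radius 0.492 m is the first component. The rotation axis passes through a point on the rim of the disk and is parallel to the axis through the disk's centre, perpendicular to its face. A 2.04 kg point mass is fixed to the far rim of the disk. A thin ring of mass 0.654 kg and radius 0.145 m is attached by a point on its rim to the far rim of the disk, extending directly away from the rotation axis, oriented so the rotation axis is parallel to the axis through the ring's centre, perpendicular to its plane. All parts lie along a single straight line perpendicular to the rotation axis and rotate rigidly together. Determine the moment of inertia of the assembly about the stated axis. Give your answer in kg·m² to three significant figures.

Solid disk: I_cm = (1/2)MR² = (1/2)(0.31)(0.492)² = 0.03752 kg·m²; centre at d = 0.492 m, so I = I_cm + Md² gives I = 0.03752 + (0.31)(0.492)² = 0.11256 kg·m².
Point mass: I_cm = 0; centre at d = 0.492 + 0.492 = 0.984 m, so I = I_cm + Md² gives I = 0 + (2.04)(0.984)² = 1.9752 kg·m².
Thin ring: I_cm = MR² = (0.654)(0.145)² = 0.01375 kg·m²; centre at d = 0.492 + 0.492 + 0.145 = 1.129 m, so I = I_cm + Md² gives I = 0.01375 + (0.654)(1.129)² = 0.84737 kg·m².
Total I = 0.11256 + 1.9752 + 0.84737 = 2.9352 kg·m².

2.94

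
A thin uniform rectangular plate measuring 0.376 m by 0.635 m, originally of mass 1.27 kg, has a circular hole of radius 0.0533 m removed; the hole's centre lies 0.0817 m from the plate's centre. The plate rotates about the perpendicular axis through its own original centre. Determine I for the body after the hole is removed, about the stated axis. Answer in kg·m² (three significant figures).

0.0573

Unpierced body about its centre: I₀ = (1/12)M(a²+b²) = (1/12)(1.27)[(0.376)² + (0.635)²] = 0.057637 kg·m².
The removed disk has mass m = M·πr²/(ab) = (1.27)·π(0.0533)²/(0.376·0.635) = 0.047473 kg (same uniform areal density).
Its moment of inertia about the rotation axis (parallel-axis theorem): I_hole = (1/2)mr² + md² = (1/2)(0.047473)(0.0533)² + (0.047473)(0.0817)² = 0.00038431 kg·m².
Treating the hole as negative mass, I = I₀ − I_hole = 0.057637 − 0.00038431 = 0.057253 kg·m².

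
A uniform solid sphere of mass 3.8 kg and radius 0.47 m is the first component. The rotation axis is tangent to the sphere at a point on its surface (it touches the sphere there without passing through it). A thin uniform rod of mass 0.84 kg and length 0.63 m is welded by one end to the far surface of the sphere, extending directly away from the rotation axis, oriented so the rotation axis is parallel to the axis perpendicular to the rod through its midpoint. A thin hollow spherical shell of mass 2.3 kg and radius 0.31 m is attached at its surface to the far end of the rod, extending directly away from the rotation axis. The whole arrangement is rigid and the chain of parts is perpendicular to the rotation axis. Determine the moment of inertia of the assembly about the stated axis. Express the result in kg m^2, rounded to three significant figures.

Solid sphere: I_cm = (2/5)MR² = (2/5)(3.8)(0.47)² = 0.33577 kg m^2; centre at d = 0.47 m, so the parallel axis theorem gives I = 0.33577 + (3.8)(0.47)² = 1.1752 kg m^2.
Thin rod: I_cm = (1/12)ML² = (1/12)(0.84)(0.63)² = 0.027783 kg m^2; centre at d = 0.47 + 0.47 + 0.315 = 1.255 m, so the parallel axis theorem gives I = 0.027783 + (0.84)(1.255)² = 1.3508 kg m^2.
Spherical shell: I_cm = (2/3)MR² = (2/3)(2.3)(0.31)² = 0.14735 kg m^2; centre at d = 0.47 + 0.47 + 0.315 + 0.315 + 0.31 = 1.88 m, so the parallel axis theorem gives I = 0.14735 + (2.3)(1.88)² = 8.2765 kg m^2.
Total I = 1.1752 + 1.3508 + 8.2765 = 10.802 kg m^2.

10.8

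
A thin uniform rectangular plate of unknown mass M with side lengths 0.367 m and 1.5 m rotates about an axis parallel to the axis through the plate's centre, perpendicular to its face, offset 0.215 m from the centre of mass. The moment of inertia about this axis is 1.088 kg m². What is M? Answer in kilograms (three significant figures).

4.44

I = I_cm + Md² = (1/12)M(a²+b²) + Md² = M·[0.0833333·[(0.367)² + (1.5)²] + (0.215)²] = M·0.24495.
So M = 1.088 / 0.24495 = 4.4417 kg.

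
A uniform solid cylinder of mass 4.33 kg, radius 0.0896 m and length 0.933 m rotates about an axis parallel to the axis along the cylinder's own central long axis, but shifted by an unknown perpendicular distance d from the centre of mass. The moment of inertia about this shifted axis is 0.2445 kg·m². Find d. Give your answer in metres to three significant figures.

About the centre-of-mass axis, I_cm = (1/2)MR² = (1/2)(4.33)(0.0896)² = 0.017381 kg·m².
Parallel axis theorem: I = I_cm + Md², so Md² = 0.2445 − 0.017381 = 0.22712 kg·m².
d = √(0.22712 / 4.33) = 0.22902 m.

0.229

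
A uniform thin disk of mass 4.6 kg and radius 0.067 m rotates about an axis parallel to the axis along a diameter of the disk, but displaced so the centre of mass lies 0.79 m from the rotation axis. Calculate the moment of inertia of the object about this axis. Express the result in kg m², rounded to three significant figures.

I_cm = (1/4)MR² = (1/4)(4.6)(0.067)² = 0.0051624 kg m²; centre at d = 0.79 m, so the parallel axis theorem gives I = 0.0051624 + (4.6)(0.79)² = 2.876 kg m².

2.88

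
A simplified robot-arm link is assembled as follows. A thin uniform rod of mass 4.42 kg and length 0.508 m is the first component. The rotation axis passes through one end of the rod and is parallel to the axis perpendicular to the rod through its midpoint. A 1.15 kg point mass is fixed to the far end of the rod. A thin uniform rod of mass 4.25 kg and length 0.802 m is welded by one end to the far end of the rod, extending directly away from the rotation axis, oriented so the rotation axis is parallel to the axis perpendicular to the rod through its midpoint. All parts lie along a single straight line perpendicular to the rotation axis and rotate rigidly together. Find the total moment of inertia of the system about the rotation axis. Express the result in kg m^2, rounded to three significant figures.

Thin rod: I_cm = (1/12)ML² = (1/12)(4.42)(0.508)² = 0.095054 kg m^2; centre at d = 0.254 m, so I = I_cm + Md² gives I = 0.095054 + (4.42)(0.254)² = 0.38021 kg m^2.
Point mass: I_cm = 0; centre at d = 0.254 + 0.254 = 0.508 m, so I = I_cm + Md² gives I = 0 + (1.15)(0.508)² = 0.29677 kg m^2.
Thin rod: I_cm = (1/12)ML² = (1/12)(4.25)(0.802)² = 0.2278 kg m^2; centre at d = 0.254 + 0.254 + 0.401 = 0.909 m, so I = I_cm + Md² gives I = 0.2278 + (4.25)(0.909)² = 3.7395 kg m^2.
Total I = 0.38021 + 0.29677 + 3.7395 = 4.4165 kg m^2.

4.42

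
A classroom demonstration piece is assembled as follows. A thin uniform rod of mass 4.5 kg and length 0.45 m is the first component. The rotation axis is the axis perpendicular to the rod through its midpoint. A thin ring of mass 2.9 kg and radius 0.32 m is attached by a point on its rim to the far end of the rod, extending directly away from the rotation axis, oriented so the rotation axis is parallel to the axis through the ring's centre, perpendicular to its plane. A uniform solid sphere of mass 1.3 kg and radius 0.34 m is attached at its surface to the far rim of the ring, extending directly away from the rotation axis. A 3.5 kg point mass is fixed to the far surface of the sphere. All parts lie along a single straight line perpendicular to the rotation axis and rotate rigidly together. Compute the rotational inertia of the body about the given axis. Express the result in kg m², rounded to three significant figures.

11.5

Thin rod: I_cm = (1/12)ML² = (1/12)(4.5)(0.45)² = 0.075938 kg m²; axis through the centre, so I = 0.075938 kg m².
Thin ring: I_cm = MR² = (2.9)(0.32)² = 0.29696 kg m²; centre at d = 0.225 + 0.32 = 0.545 m, so the parallel axis theorem gives I = 0.29696 + (2.9)(0.545)² = 1.1583 kg m².
Solid sphere: I_cm = (2/5)MR² = (2/5)(1.3)(0.34)² = 0.060112 kg m²; centre at d = 0.225 + 0.32 + 0.32 + 0.34 = 1.205 m, so the parallel axis theorem gives I = 0.060112 + (1.3)(1.205)² = 1.9477 kg m².
Point mass: I_cm = 0; centre at d = 0.225 + 0.32 + 0.32 + 0.34 + 0.34 = 1.545 m, so the parallel axis theorem gives I = 0 + (3.5)(1.545)² = 8.3546 kg m².
Total I = 0.075938 + 1.1583 + 1.9477 + 8.3546 = 11.537 kg m².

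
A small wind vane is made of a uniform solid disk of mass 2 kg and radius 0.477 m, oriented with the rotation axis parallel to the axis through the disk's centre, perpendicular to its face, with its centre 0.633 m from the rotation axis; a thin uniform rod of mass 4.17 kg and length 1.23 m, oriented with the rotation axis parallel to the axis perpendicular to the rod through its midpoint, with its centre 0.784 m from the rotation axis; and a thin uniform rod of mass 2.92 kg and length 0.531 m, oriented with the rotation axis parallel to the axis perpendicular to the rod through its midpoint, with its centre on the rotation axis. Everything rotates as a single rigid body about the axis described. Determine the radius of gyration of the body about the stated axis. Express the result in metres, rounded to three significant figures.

0.679

Solid disk: I_cm = (1/2)MR² = (1/2)(2)(0.477)² = 0.22753 kg m^2; centre at d = 0.633 m, so the parallel axis theorem gives I = 0.22753 + (2)(0.633)² = 1.0289 kg m^2.
Thin rod: I_cm = (1/12)ML² = (1/12)(4.17)(1.23)² = 0.52573 kg m^2; centre at d = 0.784 m, so the parallel axis theorem gives I = 0.52573 + (4.17)(0.784)² = 3.0888 kg m^2.
Thin rod: I_cm = (1/12)ML² = (1/12)(2.92)(0.531)² = 0.068611 kg m^2; axis through the centre, so I = 0.068611 kg m^2.
Total I = 4.1864 kg m^2; total mass M = 9.09 kg.
k = √(I/M) = √(4.1864/9.09) = 0.67864 m.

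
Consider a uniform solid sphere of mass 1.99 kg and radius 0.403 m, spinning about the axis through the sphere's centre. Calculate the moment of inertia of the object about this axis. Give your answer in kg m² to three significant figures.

0.129

I_cm = (2/5)MR² = (2/5)(1.99)(0.403)² = 0.12928 kg m²; axis through the centre, so I = 0.12928 kg m².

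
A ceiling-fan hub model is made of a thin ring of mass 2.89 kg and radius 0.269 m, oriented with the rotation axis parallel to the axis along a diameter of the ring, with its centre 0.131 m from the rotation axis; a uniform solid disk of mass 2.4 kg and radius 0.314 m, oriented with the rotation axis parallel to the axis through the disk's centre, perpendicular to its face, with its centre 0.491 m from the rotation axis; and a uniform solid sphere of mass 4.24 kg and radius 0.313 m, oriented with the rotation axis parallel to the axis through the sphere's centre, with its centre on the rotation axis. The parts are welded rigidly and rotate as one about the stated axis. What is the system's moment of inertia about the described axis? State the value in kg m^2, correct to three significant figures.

Thin ring: I_cm = (1/2)MR² = (1/2)(2.89)(0.269)² = 0.10456 kg m^2; centre at d = 0.131 m, so I = I_cm + Md² gives I = 0.10456 + (2.89)(0.131)² = 0.15416 kg m^2.
Solid disk: I_cm = (1/2)MR² = (1/2)(2.4)(0.314)² = 0.11832 kg m^2; centre at d = 0.491 m, so I = I_cm + Md² gives I = 0.11832 + (2.4)(0.491)² = 0.69691 kg m^2.
Solid sphere: I_cm = (2/5)MR² = (2/5)(4.24)(0.313)² = 0.16616 kg m^2; axis through the centre, so I = 0.16616 kg m^2.
Total I = 0.15416 + 0.69691 + 0.16616 = 1.0172 kg m^2.

1.02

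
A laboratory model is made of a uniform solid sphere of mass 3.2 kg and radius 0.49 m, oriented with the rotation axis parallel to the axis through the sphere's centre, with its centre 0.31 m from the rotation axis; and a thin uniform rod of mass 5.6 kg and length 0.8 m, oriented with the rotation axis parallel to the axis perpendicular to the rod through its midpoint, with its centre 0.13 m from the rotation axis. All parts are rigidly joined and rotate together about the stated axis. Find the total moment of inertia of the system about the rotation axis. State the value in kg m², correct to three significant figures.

Solid sphere: I_cm = (2/5)MR² = (2/5)(3.2)(0.49)² = 0.30733 kg m²; centre at d = 0.31 m, so I = I_cm + Md² gives I = 0.30733 + (3.2)(0.31)² = 0.61485 kg m².
Thin rod: I_cm = (1/12)ML² = (1/12)(5.6)(0.8)² = 0.29867 kg m²; centre at d = 0.13 m, so I = I_cm + Md² gives I = 0.29867 + (5.6)(0.13)² = 0.39331 kg m².
Total I = 0.61485 + 0.39331 = 1.0082 kg m².

1.01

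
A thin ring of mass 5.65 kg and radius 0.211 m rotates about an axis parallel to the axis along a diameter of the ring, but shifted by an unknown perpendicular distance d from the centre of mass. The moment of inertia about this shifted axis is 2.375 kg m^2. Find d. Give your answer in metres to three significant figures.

0.631

About the centre-of-mass axis, I_cm = (1/2)MR² = (1/2)(5.65)(0.211)² = 0.12577 kg m^2.
Parallel axis theorem: I = I_cm + Md², so Md² = 2.375 − 0.12577 = 2.2492 kg m^2.
d = √(2.2492 / 5.65) = 0.63095 m.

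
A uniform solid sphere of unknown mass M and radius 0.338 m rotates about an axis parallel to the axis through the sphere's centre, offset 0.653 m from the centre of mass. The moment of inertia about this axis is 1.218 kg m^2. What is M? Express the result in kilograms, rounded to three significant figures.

2.58

I = I_cm + Md² = (2/5)MR² + Md² = M·[0.4·(0.338)² + (0.653)²] = M·0.47211.
So M = 1.218 / 0.47211 = 2.5799 kg.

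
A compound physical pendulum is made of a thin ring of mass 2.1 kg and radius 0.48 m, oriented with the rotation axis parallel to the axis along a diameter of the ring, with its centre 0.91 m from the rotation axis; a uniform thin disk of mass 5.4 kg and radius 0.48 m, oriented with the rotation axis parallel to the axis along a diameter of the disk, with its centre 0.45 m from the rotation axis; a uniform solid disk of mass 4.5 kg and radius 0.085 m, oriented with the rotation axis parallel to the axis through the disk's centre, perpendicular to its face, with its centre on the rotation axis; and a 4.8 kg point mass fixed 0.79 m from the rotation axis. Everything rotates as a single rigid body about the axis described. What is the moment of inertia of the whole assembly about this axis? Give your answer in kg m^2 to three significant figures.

6.40

Thin ring: I_cm = (1/2)MR² = (1/2)(2.1)(0.48)² = 0.24192 kg m^2; centre at d = 0.91 m, so the parallel axis theorem gives I = 0.24192 + (2.1)(0.91)² = 1.9809 kg m^2.
Thin disk: I_cm = (1/4)MR² = (1/4)(5.4)(0.48)² = 0.31104 kg m^2; centre at d = 0.45 m, so the parallel axis theorem gives I = 0.31104 + (5.4)(0.45)² = 1.4045 kg m^2.
Solid disk: I_cm = (1/2)MR² = (1/2)(4.5)(0.085)² = 0.016256 kg m^2; axis through the centre, so I = 0.016256 kg m^2.
Point mass: I_cm = 0; centre at d = 0.79 m, so the parallel axis theorem gives I = 0 + (4.8)(0.79)² = 2.9957 kg m^2.
Total I = 1.9809 + 1.4045 + 0.016256 + 2.9957 = 6.3974 kg m^2.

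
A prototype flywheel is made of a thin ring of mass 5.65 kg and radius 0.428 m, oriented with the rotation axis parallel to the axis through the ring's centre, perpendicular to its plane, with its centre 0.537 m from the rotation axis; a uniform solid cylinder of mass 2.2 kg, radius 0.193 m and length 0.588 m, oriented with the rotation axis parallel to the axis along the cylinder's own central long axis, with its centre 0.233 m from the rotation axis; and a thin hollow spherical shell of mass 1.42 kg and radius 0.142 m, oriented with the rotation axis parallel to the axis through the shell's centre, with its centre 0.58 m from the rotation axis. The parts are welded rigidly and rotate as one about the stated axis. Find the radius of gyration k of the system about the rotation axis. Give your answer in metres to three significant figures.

0.599

Thin ring: I_cm = MR² = (5.65)(0.428)² = 1.035 kg·m²; centre at d = 0.537 m, so the parallel axis theorem gives I = 1.035 + (5.65)(0.537)² = 2.6643 kg·m².
Solid cylinder: I_cm = (1/2)MR² = (1/2)(2.2)(0.193)² = 0.040974 kg·m²; centre at d = 0.233 m, so the parallel axis theorem gives I = 0.040974 + (2.2)(0.233)² = 0.16041 kg·m².
Spherical shell: I_cm = (2/3)MR² = (2/3)(1.42)(0.142)² = 0.019089 kg·m²; centre at d = 0.58 m, so the parallel axis theorem gives I = 0.019089 + (1.42)(0.58)² = 0.49678 kg·m².
Total I = 3.3215 kg·m²; total mass M = 9.27 kg.
k = √(I/M) = √(3.3215/9.27) = 0.59858 m.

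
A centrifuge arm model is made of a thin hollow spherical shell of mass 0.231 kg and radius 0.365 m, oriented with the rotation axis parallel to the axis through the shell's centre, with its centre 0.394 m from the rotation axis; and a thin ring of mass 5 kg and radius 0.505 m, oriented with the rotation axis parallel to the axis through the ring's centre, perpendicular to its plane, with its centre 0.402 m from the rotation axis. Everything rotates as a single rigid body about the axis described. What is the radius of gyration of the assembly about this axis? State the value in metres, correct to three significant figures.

Spherical shell: I_cm = (2/3)MR² = (2/3)(0.231)(0.365)² = 0.020517 kg·m²; centre at d = 0.394 m, so the parallel axis theorem gives I = 0.020517 + (0.231)(0.394)² = 0.056376 kg·m².
Thin ring: I_cm = MR² = (5)(0.505)² = 1.2751 kg·m²; centre at d = 0.402 m, so the parallel axis theorem gives I = 1.2751 + (5)(0.402)² = 2.0831 kg·m².
Total I = 2.1395 kg·m²; total mass M = 5.231 kg.
k = √(I/M) = √(2.1395/5.231) = 0.63954 m.

0.640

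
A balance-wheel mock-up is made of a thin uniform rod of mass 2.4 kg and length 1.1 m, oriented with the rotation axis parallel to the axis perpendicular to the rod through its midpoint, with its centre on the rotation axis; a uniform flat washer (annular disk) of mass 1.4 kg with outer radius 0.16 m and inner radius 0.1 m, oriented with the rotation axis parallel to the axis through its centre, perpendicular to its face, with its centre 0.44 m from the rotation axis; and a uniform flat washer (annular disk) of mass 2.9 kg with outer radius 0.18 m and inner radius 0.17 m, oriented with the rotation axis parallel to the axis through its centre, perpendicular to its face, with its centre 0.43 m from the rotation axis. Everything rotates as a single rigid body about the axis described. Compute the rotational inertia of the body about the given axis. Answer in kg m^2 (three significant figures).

Thin rod: I_cm = (1/12)ML² = (1/12)(2.4)(1.1)² = 0.242 kg m^2; axis through the centre, so I = 0.242 kg m^2.
Annular disk: I_cm = (1/2)M(R²+r²) = (1/2)(1.4)[(0.16)² + (0.1)²] = 0.02492 kg m^2; centre at d = 0.44 m, so I = I_cm + Md² gives I = 0.02492 + (1.4)(0.44)² = 0.29596 kg m^2.
Annular disk: I_cm = (1/2)M(R²+r²) = (1/2)(2.9)[(0.18)² + (0.17)²] = 0.088885 kg m^2; centre at d = 0.43 m, so I = I_cm + Md² gives I = 0.088885 + (2.9)(0.43)² = 0.62509 kg m^2.
Total I = 0.242 + 0.29596 + 0.62509 = 1.1631 kg m^2.

1.16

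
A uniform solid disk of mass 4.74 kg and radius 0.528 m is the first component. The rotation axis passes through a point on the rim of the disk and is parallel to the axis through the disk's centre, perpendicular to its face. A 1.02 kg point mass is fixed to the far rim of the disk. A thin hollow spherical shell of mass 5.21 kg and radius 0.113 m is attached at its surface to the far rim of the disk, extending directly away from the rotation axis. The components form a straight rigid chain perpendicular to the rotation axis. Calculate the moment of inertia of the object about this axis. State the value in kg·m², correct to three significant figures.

10.3

Solid disk: I_cm = (1/2)MR² = (1/2)(4.74)(0.528)² = 0.66072 kg·m²; centre at d = 0.528 m, so I = I_cm + Md² gives I = 0.66072 + (4.74)(0.528)² = 1.9822 kg·m².
Point mass: I_cm = 0; centre at d = 0.528 + 0.528 = 1.056 m, so I = I_cm + Md² gives I = 0 + (1.02)(1.056)² = 1.1374 kg·m².
Spherical shell: I_cm = (2/3)MR² = (2/3)(5.21)(0.113)² = 0.044351 kg·m²; centre at d = 0.528 + 0.528 + 0.113 = 1.169 m, so I = I_cm + Md² gives I = 0.044351 + (5.21)(1.169)² = 7.1641 kg·m².
Total I = 1.9822 + 1.1374 + 7.1641 = 10.284 kg·m².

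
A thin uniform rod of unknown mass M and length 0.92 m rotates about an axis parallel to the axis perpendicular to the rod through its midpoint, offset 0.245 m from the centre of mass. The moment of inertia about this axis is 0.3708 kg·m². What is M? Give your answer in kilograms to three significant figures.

I = I_cm + Md² = (1/12)ML² + Md² = M·[0.0833333·(0.92)² + (0.245)²] = M·0.13056.
So M = 0.3708 / 0.13056 = 2.8401 kg.

2.84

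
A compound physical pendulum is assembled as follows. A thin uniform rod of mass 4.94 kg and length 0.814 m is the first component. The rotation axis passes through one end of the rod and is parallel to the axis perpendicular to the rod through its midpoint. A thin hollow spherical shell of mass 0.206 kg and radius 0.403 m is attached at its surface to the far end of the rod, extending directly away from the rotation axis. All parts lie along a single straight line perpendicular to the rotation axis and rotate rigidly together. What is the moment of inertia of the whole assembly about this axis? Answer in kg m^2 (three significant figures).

Thin rod: I_cm = (1/12)ML² = (1/12)(4.94)(0.814)² = 0.27277 kg m^2; centre at d = 0.407 m, so I = I_cm + Md² gives I = 0.27277 + (4.94)(0.407)² = 1.0911 kg m^2.
Spherical shell: I_cm = (2/3)MR² = (2/3)(0.206)(0.403)² = 0.022304 kg m^2; centre at d = 0.407 + 0.407 + 0.403 = 1.217 m, so I = I_cm + Md² gives I = 0.022304 + (0.206)(1.217)² = 0.32741 kg m^2.
Total I = 1.0911 + 0.32741 = 1.4185 kg m^2.

1.42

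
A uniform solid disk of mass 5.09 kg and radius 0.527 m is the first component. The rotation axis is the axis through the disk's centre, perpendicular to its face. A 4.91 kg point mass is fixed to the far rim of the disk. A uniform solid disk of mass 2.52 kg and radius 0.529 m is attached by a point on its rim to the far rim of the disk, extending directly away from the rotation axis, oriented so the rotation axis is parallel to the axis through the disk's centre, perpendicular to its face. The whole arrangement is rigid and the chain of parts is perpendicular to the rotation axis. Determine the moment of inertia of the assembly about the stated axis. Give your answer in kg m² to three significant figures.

5.23

Solid disk: I_cm = (1/2)MR² = (1/2)(5.09)(0.527)² = 0.70682 kg m²; axis through the centre, so I = 0.70682 kg m².
Point mass: I_cm = 0; centre at d = 0.527 m, so the parallel axis theorem gives I = 0 + (4.91)(0.527)² = 1.3636 kg m².
Solid disk: I_cm = (1/2)MR² = (1/2)(2.52)(0.529)² = 0.3526 kg m²; centre at d = 0.527 + 0.529 = 1.056 m, so the parallel axis theorem gives I = 0.3526 + (2.52)(1.056)² = 3.1627 kg m².
Total I = 0.70682 + 1.3636 + 3.1627 = 5.2332 kg m².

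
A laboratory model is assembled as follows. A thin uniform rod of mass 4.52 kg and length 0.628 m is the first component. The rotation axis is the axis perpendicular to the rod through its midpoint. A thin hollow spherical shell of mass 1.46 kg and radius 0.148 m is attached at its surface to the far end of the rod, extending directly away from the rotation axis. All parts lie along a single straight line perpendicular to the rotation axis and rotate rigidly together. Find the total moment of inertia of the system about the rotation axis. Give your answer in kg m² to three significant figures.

Thin rod: I_cm = (1/12)ML² = (1/12)(4.52)(0.628)² = 0.14855 kg m²; axis through the centre, so I = 0.14855 kg m².
Spherical shell: I_cm = (2/3)MR² = (2/3)(1.46)(0.148)² = 0.02132 kg m²; centre at d = 0.314 + 0.148 = 0.462 m, so the parallel axis theorem gives I = 0.02132 + (1.46)(0.462)² = 0.33295 kg m².
Total I = 0.14855 + 0.33295 = 0.4815 kg m².

0.481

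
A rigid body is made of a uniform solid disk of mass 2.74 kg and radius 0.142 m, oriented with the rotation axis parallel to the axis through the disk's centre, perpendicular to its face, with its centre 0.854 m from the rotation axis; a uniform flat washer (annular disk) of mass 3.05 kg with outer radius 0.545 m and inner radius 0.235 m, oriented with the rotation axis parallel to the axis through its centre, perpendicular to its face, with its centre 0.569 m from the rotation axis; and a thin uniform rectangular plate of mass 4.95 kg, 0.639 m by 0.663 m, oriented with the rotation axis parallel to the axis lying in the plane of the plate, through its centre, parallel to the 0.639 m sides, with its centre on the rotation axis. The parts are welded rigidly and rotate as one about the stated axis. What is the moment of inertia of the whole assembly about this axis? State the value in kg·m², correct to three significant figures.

3.73

Solid disk: I_cm = (1/2)MR² = (1/2)(2.74)(0.142)² = 0.027625 kg·m²; centre at d = 0.854 m, so I = I_cm + Md² gives I = 0.027625 + (2.74)(0.854)² = 2.026 kg·m².
Annular disk: I_cm = (1/2)M(R²+r²) = (1/2)(3.05)[(0.545)² + (0.235)²] = 0.53718 kg·m²; centre at d = 0.569 m, so I = I_cm + Md² gives I = 0.53718 + (3.05)(0.569)² = 1.5247 kg·m².
Rectangular plate: I_cm = (1/12)Mb² = (1/12)(4.95)(0.663)² = 0.18132 kg·m²; axis through the centre, so I = 0.18132 kg·m².
Total I = 2.026 + 1.5247 + 0.18132 = 3.7319 kg·m².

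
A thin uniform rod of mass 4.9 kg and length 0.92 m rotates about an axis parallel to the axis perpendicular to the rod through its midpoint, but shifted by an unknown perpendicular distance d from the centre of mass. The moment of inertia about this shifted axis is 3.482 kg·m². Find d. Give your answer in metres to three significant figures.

About the centre-of-mass axis, I_cm = (1/12)ML² = (1/12)(4.9)(0.92)² = 0.34561 kg·m².
Parallel axis theorem: I = I_cm + Md², so Md² = 3.482 − 0.34561 = 3.1364 kg·m².
d = √(3.1364 / 4.9) = 0.80005 m.

0.800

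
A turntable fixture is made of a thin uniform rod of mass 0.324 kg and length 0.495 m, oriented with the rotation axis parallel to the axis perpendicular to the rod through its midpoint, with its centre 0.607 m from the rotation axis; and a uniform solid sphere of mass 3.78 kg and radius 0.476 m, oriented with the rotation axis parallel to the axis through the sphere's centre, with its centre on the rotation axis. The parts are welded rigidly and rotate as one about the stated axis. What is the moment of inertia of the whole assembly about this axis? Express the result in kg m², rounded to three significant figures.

Thin rod: I_cm = (1/12)ML² = (1/12)(0.324)(0.495)² = 0.0066157 kg m²; centre at d = 0.607 m, so I = I_cm + Md² gives I = 0.0066157 + (0.324)(0.607)² = 0.12599 kg m².
Solid sphere: I_cm = (2/5)MR² = (2/5)(3.78)(0.476)² = 0.34258 kg m²; axis through the centre, so I = 0.34258 kg m².
Total I = 0.12599 + 0.34258 = 0.46858 kg m².

0.469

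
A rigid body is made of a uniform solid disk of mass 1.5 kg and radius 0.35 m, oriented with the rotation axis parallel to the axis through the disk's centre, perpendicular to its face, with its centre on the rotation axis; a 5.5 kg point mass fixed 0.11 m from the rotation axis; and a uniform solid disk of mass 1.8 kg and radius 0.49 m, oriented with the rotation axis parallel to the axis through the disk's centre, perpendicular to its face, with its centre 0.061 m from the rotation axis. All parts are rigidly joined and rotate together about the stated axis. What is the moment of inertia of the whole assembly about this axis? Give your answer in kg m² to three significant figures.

Solid disk: I_cm = (1/2)MR² = (1/2)(1.5)(0.35)² = 0.091875 kg m²; axis through the centre, so I = 0.091875 kg m².
Point mass: I_cm = 0; centre at d = 0.11 m, so the parallel axis theorem gives I = 0 + (5.5)(0.11)² = 0.06655 kg m².
Solid disk: I_cm = (1/2)MR² = (1/2)(1.8)(0.49)² = 0.21609 kg m²; centre at d = 0.061 m, so the parallel axis theorem gives I = 0.21609 + (1.8)(0.061)² = 0.22279 kg m².
Total I = 0.091875 + 0.06655 + 0.22279 = 0.38121 kg m².

0.381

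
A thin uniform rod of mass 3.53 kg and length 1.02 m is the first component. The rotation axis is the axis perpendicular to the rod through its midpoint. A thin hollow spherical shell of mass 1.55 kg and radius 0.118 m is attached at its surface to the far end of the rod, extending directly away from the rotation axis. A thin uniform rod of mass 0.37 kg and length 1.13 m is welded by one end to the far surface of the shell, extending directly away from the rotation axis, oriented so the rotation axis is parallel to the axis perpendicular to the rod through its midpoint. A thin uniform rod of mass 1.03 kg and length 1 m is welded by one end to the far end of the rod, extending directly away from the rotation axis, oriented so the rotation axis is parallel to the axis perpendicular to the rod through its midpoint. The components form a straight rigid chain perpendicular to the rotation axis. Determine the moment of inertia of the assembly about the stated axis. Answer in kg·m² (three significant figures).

Thin rod: I_cm = (1/12)ML² = (1/12)(3.53)(1.02)² = 0.30605 kg·m²; axis through the centre, so I = 0.30605 kg·m².
Spherical shell: I_cm = (2/3)MR² = (2/3)(1.55)(0.118)² = 0.014388 kg·m²; centre at d = 0.51 + 0.118 = 0.628 m, so the parallel axis theorem gives I = 0.014388 + (1.55)(0.628)² = 0.62568 kg·m².
Thin rod: I_cm = (1/12)ML² = (1/12)(0.37)(1.13)² = 0.039371 kg·m²; centre at d = 0.51 + 0.118 + 0.118 + 0.565 = 1.311 m, so the parallel axis theorem gives I = 0.039371 + (0.37)(1.311)² = 0.6753 kg·m².
Thin rod: I_cm = (1/12)ML² = (1/12)(1.03)(1)² = 0.085833 kg·m²; centre at d = 0.51 + 0.118 + 0.118 + 0.565 + 0.565 + 0.5 = 2.376 m, so the parallel axis theorem gives I = 0.085833 + (1.03)(2.376)² = 5.9006 kg·m².
Total I = 0.30605 + 0.62568 + 0.6753 + 5.9006 = 7.5076 kg·m².

7.51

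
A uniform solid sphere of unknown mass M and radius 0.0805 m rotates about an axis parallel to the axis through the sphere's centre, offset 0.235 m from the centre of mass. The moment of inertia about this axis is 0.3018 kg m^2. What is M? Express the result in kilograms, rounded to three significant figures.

5.22

I = I_cm + Md² = (2/5)MR² + Md² = M·[0.4·(0.0805)² + (0.235)²] = M·0.057817.
So M = 0.3018 / 0.057817 = 5.2199 kg.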